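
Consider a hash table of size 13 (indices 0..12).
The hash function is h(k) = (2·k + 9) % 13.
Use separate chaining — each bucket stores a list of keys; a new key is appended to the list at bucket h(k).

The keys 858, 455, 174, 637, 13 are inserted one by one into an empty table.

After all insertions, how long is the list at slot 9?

4

Insert 858: h=9, bucket 9 empty -> new chain.
Insert 455: h=9, bucket 9 nonempty -> append to chain.
Insert 174: h=6, bucket 6 empty -> new chain.
Insert 637: h=9, bucket 9 nonempty -> append to chain.
Insert 13: h=9, bucket 9 nonempty -> append to chain.
Final buckets:
0: _
1: _
2: _
3: _
4: _
5: _
6: 174
7: _
8: _
9: 858 -> 455 -> 637 -> 13
10: _
11: _
12: _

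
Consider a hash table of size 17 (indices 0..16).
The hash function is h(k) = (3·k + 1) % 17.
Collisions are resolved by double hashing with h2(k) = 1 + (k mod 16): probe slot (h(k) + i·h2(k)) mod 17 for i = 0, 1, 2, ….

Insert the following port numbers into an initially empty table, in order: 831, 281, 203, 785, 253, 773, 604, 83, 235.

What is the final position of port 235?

4

831: h=12 -> slot 12
281: h=11 -> slot 11
203: h=15 -> slot 15
785: h=10 -> slot 10
253: h=12, h2=14, probe 12,9 -> slot 9
773: h=8 -> slot 8
604: h=11, h2=13, probe 11,7 -> slot 7
83: h=12, h2=4, probe 12,16 -> slot 16
235: h=9, h2=12, probe 9,4 -> slot 4
Table: [., ., ., ., 235, ., ., 604, 773, 253, 785, 281, 831, ., ., 203, 83]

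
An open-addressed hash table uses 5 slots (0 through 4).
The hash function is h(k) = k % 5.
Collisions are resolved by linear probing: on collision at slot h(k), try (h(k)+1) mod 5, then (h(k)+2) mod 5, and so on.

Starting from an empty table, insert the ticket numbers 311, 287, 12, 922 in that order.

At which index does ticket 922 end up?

Insert 311: h=1, slot 1 empty -> index 1.
Insert 287: h=2, slot 2 empty -> index 2.
Insert 12: h=2, slot 2 occupied -> index 3.
Insert 922: h=2, slots 2,3 occupied -> index 4.
Table: [∅, 311, 287, 12, 922]

4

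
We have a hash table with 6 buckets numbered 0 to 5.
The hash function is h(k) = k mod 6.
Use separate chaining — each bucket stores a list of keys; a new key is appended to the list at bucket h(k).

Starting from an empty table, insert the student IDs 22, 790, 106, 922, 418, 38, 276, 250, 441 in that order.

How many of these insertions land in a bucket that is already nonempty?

22 → bucket 4
790 → bucket 4 (collision)
106 → bucket 4 (collision)
922 → bucket 4 (collision)
418 → bucket 4 (collision)
38 → bucket 2
276 → bucket 0
250 → bucket 4 (collision)
441 → bucket 3
Final buckets:
0: 276
1: _
2: 38
3: 441
4: 22 -> 790 -> 106 -> 922 -> 418 -> 250
5: _

5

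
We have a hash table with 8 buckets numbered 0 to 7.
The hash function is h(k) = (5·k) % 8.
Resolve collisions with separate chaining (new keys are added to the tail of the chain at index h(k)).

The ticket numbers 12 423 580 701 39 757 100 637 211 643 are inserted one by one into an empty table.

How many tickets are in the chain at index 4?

12 -> bucket 4
423 -> bucket 3
580 -> bucket 4 (collision)
701 -> bucket 1
39 -> bucket 3 (collision)
757 -> bucket 1 (collision)
100 -> bucket 4 (collision)
637 -> bucket 1 (collision)
211 -> bucket 7
643 -> bucket 7 (collision)
Final buckets:
0: ∅
1: 701 -> 757 -> 637
2: ∅
3: 423 -> 39
4: 12 -> 580 -> 100
5: ∅
6: ∅
7: 211 -> 643

3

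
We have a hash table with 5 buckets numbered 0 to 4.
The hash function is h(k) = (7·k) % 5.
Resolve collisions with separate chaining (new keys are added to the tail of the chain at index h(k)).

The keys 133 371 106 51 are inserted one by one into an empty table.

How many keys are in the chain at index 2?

Insert 133: h=1, bucket 1 empty → new chain.
Insert 371: h=2, bucket 2 empty → new chain.
Insert 106: h=2, bucket 2 nonempty → append to chain.
Insert 51: h=2, bucket 2 nonempty → append to chain.
Final buckets:
0: -
1: 133
2: 371 -> 106 -> 51
3: -
4: -

3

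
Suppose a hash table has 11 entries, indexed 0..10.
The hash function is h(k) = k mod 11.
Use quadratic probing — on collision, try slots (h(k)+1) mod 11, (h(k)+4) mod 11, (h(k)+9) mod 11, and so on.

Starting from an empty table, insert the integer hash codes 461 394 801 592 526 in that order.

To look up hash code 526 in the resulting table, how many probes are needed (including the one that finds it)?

461 hashes to 10; slot 10 is free → place at 10.
394 hashes to 9; slot 9 is free → place at 9.
801 hashes to 9; 9,10 taken → place at 2.
592 hashes to 9; 9,10,2 taken → place at 7.
526 hashes to 9; 9,10,2,7 taken → place at 3.
Table: [_, _, 801, 526, _, _, _, 592, _, 394, 461]
Lookup 526: h=9, probe 9,10,2,7,3 → found at 3.

5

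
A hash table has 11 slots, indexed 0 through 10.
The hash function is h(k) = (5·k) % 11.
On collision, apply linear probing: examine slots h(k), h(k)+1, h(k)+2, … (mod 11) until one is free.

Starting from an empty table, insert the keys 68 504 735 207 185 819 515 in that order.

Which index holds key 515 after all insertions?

6

68: h=10 -> slot 10
504: h=1 -> slot 1
735: h=1, probe 1,2 -> slot 2
207: h=1, probe 1,2,3 -> slot 3
185: h=1, probe 1,2,3,4 -> slot 4
819: h=3, probe 3,4,5 -> slot 5
515: h=1, probe 1,2,3,4,5,6 -> slot 6
Table: [-, 504, 735, 207, 185, 819, 515, -, -, -, 68]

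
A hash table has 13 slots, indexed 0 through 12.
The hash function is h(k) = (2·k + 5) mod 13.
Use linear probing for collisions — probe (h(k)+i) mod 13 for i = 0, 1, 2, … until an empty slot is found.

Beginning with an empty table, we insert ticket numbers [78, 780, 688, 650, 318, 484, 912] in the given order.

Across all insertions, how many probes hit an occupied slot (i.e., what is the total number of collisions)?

3

78 hashes to 5; slot 5 is free → place at 5.
780 hashes to 5; 5 taken → place at 6.
688 hashes to 3; slot 3 is free → place at 3.
650 hashes to 5; 5,6 taken → place at 7.
318 hashes to 4; slot 4 is free → place at 4.
484 hashes to 11; slot 11 is free → place at 11.
912 hashes to 9; slot 9 is free → place at 9.
Table: [∅, ∅, ∅, 688, 318, 78, 780, 650, ∅, 912, ∅, 484, ∅]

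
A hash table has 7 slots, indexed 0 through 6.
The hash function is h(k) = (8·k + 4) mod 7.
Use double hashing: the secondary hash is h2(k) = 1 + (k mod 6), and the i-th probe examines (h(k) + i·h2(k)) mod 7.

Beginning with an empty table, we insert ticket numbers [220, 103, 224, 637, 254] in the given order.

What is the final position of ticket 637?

220 hashes to 0; slot 0 is free → place at 0.
103 hashes to 2; slot 2 is free → place at 2.
224 hashes to 4; slot 4 is free → place at 4.
637 hashes to 4, h2=2; 4 taken → place at 6.
254 hashes to 6, h2=3; 6,2 taken → place at 5.
Table: [220, ., 103, ., 224, 254, 637]

6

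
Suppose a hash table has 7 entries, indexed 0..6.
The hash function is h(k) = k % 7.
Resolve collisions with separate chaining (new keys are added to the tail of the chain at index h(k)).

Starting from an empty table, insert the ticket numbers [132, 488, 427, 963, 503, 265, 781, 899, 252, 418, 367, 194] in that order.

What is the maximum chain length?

132 -> bucket 6
488 -> bucket 5
427 -> bucket 0
963 -> bucket 4
503 -> bucket 6 (collision)
265 -> bucket 6 (collision)
781 -> bucket 4 (collision)
899 -> bucket 3
252 -> bucket 0 (collision)
418 -> bucket 5 (collision)
367 -> bucket 3 (collision)
194 -> bucket 5 (collision)
Final buckets:
0: 427 -> 252
1: .
2: .
3: 899 -> 367
4: 963 -> 781
5: 488 -> 418 -> 194
6: 132 -> 503 -> 265

3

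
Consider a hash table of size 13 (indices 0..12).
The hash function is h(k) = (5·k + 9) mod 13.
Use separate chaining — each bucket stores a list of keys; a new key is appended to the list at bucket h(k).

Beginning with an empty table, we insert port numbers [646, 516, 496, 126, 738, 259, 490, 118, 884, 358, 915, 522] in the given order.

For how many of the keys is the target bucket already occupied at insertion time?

4

646 → bucket 2
516 → bucket 2 (collision)
496 → bucket 6
126 → bucket 2 (collision)
738 → bucket 7
259 → bucket 4
490 → bucket 2 (collision)
118 → bucket 1
884 → bucket 9
358 → bucket 5
915 → bucket 8
522 → bucket 6 (collision)
Final buckets:
0: —
1: 118
2: 646 -> 516 -> 126 -> 490
3: —
4: 259
5: 358
6: 496 -> 522
7: 738
8: 915
9: 884
10: —
11: —
12: —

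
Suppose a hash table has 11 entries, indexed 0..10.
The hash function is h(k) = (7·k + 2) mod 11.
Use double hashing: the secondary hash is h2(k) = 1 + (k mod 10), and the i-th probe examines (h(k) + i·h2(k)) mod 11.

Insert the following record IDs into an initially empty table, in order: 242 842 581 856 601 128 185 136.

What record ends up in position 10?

581

242: h=2 → slot 2
842: h=0 → slot 0
581: h=10 → slot 10
856: h=10, h2=7, probe 10,6 → slot 6
601: h=7 → slot 7
128: h=7, h2=9, probe 7,5 → slot 5
185: h=10, h2=6, probe 10,5,0,6,1 → slot 1
136: h=8 → slot 8
Table: [842, 185, 242, _, _, 128, 856, 601, 136, _, 581]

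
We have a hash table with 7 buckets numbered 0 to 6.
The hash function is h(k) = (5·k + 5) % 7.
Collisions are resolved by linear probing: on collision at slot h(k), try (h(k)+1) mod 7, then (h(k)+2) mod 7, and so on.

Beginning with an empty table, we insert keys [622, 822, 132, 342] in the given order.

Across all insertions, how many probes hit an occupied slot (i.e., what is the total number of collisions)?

Insert 622: h=0, slot 0 empty -> index 0.
Insert 822: h=6, slot 6 empty -> index 6.
Insert 132: h=0, slot 0 occupied -> index 1.
Insert 342: h=0, slots 0,1 occupied -> index 2.
Table: [622, 132, 342, -, -, -, 822]

3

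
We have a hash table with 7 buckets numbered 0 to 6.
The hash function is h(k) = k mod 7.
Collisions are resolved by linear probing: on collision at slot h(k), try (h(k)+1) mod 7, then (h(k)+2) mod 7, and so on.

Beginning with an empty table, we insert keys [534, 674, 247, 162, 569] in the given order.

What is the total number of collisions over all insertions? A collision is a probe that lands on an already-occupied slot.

Insert 534: h=2, slot 2 empty -> index 2.
Insert 674: h=2, slot 2 occupied -> index 3.
Insert 247: h=2, slots 2,3 occupied -> index 4.
Insert 162: h=1, slot 1 empty -> index 1.
Insert 569: h=2, slots 2,3,4 occupied -> index 5.
Table: [., 162, 534, 674, 247, 569, .]

6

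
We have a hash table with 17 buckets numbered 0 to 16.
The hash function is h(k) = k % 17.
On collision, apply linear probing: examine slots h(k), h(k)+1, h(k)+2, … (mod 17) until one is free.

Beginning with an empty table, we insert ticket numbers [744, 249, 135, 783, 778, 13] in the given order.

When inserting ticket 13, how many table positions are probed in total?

3

Insert 744: h=13, slot 13 empty → index 13.
Insert 249: h=11, slot 11 empty → index 11.
Insert 135: h=16, slot 16 empty → index 16.
Insert 783: h=1, slot 1 empty → index 1.
Insert 778: h=13, slot 13 occupied → index 14.
Insert 13: h=13, slots 13,14 occupied → index 15.
Table: [∅, 783, ∅, ∅, ∅, ∅, ∅, ∅, ∅, ∅, ∅, 249, ∅, 744, 778, 13, 135]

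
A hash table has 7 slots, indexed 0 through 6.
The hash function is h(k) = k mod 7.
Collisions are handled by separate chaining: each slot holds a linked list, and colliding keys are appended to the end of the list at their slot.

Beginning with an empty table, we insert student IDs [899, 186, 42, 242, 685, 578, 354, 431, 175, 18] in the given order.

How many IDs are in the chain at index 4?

6

899 -> bucket 3
186 -> bucket 4
42 -> bucket 0
242 -> bucket 4 (collision)
685 -> bucket 6
578 -> bucket 4 (collision)
354 -> bucket 4 (collision)
431 -> bucket 4 (collision)
175 -> bucket 0 (collision)
18 -> bucket 4 (collision)
Final buckets:
0: 42 -> 175
1: .
2: .
3: 899
4: 186 -> 242 -> 578 -> 354 -> 431 -> 18
5: .
6: 685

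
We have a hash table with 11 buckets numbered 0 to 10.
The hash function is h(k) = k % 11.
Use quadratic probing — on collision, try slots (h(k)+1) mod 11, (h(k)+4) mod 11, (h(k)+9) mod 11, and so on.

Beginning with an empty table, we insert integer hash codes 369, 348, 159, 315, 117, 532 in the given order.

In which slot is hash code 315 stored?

8

369 hashes to 6; slot 6 is free => place at 6.
348 hashes to 7; slot 7 is free => place at 7.
159 hashes to 5; slot 5 is free => place at 5.
315 hashes to 7; 7 taken => place at 8.
117 hashes to 7; 7,8 taken => place at 0.
532 hashes to 4; slot 4 is free => place at 4.
Table: [117, ., ., ., 532, 159, 369, 348, 315, ., .]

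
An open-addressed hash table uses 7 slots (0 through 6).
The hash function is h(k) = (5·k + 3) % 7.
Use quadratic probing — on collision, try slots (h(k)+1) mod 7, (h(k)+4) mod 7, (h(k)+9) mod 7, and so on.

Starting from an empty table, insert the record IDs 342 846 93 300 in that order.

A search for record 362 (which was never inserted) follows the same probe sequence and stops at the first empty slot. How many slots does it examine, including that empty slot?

342: h=5 → slot 5
846: h=5, probe 5,6 → slot 6
93: h=6, probe 6,0 → slot 0
300: h=5, probe 5,6,2 → slot 2
Table: [93, —, 300, —, —, 342, 846]
Lookup 362: h=0, probe 0,1 → slot 1 empty, not found.

2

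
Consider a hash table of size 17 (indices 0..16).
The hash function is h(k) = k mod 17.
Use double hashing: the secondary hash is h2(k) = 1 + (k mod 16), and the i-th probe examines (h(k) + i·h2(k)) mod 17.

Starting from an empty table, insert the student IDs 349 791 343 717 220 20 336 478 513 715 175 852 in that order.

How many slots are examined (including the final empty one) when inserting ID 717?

Insert 349: h=9, slot 9 empty => index 9.
Insert 791: h=9, h2=8, slot 9 occupied => index 0.
Insert 343: h=3, slot 3 empty => index 3.
Insert 717: h=3, h2=14, slots 3,0 occupied => index 14.
Insert 220: h=16, slot 16 empty => index 16.
Insert 20: h=3, h2=5, slot 3 occupied => index 8.
Insert 336: h=13, slot 13 empty => index 13.
Insert 478: h=2, slot 2 empty => index 2.
Insert 513: h=3, h2=2, slot 3 occupied => index 5.
Insert 715: h=1, slot 1 empty => index 1.
Insert 175: h=5, h2=16, slot 5 occupied => index 4.
Insert 852: h=2, h2=5, slot 2 occupied => index 7.
Table: [791, 715, 478, 343, 175, 513, ∅, 852, 20, 349, ∅, ∅, ∅, 336, 717, ∅, 220]

3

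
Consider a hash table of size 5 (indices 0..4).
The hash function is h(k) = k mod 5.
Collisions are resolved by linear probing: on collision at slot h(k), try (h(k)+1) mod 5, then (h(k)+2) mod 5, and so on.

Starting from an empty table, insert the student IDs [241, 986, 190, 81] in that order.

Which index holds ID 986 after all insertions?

2

241: h=1 => slot 1
986: h=1, probe 1,2 => slot 2
190: h=0 => slot 0
81: h=1, probe 1,2,3 => slot 3
Table: [190, 241, 986, 81, -]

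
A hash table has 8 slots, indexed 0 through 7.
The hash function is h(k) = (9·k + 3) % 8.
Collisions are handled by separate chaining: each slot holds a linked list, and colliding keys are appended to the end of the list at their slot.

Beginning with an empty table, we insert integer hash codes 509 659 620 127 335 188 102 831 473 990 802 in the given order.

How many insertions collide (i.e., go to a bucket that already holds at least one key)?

Insert 509: h=0, bucket 0 empty → new chain.
Insert 659: h=6, bucket 6 empty → new chain.
Insert 620: h=7, bucket 7 empty → new chain.
Insert 127: h=2, bucket 2 empty → new chain.
Insert 335: h=2, bucket 2 nonempty → append to chain.
Insert 188: h=7, bucket 7 nonempty → append to chain.
Insert 102: h=1, bucket 1 empty → new chain.
Insert 831: h=2, bucket 2 nonempty → append to chain.
Insert 473: h=4, bucket 4 empty → new chain.
Insert 990: h=1, bucket 1 nonempty → append to chain.
Insert 802: h=5, bucket 5 empty → new chain.
Final buckets:
0: 509
1: 102 -> 990
2: 127 -> 335 -> 831
3: —
4: 473
5: 802
6: 659
7: 620 -> 188

4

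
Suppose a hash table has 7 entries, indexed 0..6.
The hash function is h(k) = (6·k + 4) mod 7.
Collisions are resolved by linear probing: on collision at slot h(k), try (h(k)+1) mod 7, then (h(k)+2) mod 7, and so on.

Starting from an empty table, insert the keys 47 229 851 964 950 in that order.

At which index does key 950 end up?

3

Insert 47: h=6, slot 6 empty => index 6.
Insert 229: h=6, slot 6 occupied => index 0.
Insert 851: h=0, slot 0 occupied => index 1.
Insert 964: h=6, slots 6,0,1 occupied => index 2.
Insert 950: h=6, slots 6,0,1,2 occupied => index 3.
Table: [229, 851, 964, 950, _, _, 47]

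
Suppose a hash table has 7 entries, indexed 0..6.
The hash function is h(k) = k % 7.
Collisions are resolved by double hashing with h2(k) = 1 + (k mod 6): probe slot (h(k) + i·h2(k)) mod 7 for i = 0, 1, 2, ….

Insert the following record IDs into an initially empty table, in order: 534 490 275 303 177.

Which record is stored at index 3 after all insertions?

177

Insert 534: h=2, slot 2 empty => index 2.
Insert 490: h=0, slot 0 empty => index 0.
Insert 275: h=2, h2=6, slot 2 occupied => index 1.
Insert 303: h=2, h2=4, slot 2 occupied => index 6.
Insert 177: h=2, h2=4, slots 2,6 occupied => index 3.
Table: [490, 275, 534, 177, —, —, 303]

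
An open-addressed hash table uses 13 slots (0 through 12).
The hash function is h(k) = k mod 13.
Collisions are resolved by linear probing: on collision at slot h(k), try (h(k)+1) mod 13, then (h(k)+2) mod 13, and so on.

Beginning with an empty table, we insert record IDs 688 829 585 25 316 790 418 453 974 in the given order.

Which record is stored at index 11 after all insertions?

790

688 hashes to 12; slot 12 is free → place at 12.
829 hashes to 10; slot 10 is free → place at 10.
585 hashes to 0; slot 0 is free → place at 0.
25 hashes to 12; 12,0 taken → place at 1.
316 hashes to 4; slot 4 is free → place at 4.
790 hashes to 10; 10 taken → place at 11.
418 hashes to 2; slot 2 is free → place at 2.
453 hashes to 11; 11,12,0,1,2 taken → place at 3.
974 hashes to 12; 12,0,1,2,3,4 taken → place at 5.
Table: [585, 25, 418, 453, 316, 974, —, —, —, —, 829, 790, 688]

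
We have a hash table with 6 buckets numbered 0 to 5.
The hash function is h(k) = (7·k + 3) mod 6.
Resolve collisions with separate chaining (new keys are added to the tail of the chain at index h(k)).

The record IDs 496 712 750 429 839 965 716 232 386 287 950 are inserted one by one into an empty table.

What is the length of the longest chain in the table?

Insert 496: h=1, bucket 1 empty -> new chain.
Insert 712: h=1, bucket 1 nonempty -> append to chain.
Insert 750: h=3, bucket 3 empty -> new chain.
Insert 429: h=0, bucket 0 empty -> new chain.
Insert 839: h=2, bucket 2 empty -> new chain.
Insert 965: h=2, bucket 2 nonempty -> append to chain.
Insert 716: h=5, bucket 5 empty -> new chain.
Insert 232: h=1, bucket 1 nonempty -> append to chain.
Insert 386: h=5, bucket 5 nonempty -> append to chain.
Insert 287: h=2, bucket 2 nonempty -> append to chain.
Insert 950: h=5, bucket 5 nonempty -> append to chain.
Final buckets:
0: 429
1: 496 -> 712 -> 232
2: 839 -> 965 -> 287
3: 750
4: -
5: 716 -> 386 -> 950

3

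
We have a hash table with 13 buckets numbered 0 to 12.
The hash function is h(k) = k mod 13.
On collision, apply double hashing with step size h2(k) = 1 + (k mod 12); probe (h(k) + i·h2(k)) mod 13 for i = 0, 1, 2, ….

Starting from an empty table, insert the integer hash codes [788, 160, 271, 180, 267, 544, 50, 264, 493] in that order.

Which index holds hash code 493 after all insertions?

9

788: h=8 => slot 8
160: h=4 => slot 4
271: h=11 => slot 11
180: h=11, h2=1, probe 11,12 => slot 12
267: h=7 => slot 7
544: h=11, h2=5, probe 11,3 => slot 3
50: h=11, h2=3, probe 11,1 => slot 1
264: h=4, h2=1, probe 4,5 => slot 5
493: h=12, h2=2, probe 12,1,3,5,7,9 => slot 9
Table: [—, 50, —, 544, 160, 264, —, 267, 788, 493, —, 271, 180]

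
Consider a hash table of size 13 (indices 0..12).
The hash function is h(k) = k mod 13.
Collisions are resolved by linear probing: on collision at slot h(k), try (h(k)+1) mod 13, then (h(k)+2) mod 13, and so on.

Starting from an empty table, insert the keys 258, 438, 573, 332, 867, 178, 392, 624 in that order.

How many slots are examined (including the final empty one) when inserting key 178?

Insert 258: h=11, slot 11 empty → index 11.
Insert 438: h=9, slot 9 empty → index 9.
Insert 573: h=1, slot 1 empty → index 1.
Insert 332: h=7, slot 7 empty → index 7.
Insert 867: h=9, slot 9 occupied → index 10.
Insert 178: h=9, slots 9,10,11 occupied → index 12.
Insert 392: h=2, slot 2 empty → index 2.
Insert 624: h=0, slot 0 empty → index 0.
Table: [624, 573, 392, ∅, ∅, ∅, ∅, 332, ∅, 438, 867, 258, 178]

4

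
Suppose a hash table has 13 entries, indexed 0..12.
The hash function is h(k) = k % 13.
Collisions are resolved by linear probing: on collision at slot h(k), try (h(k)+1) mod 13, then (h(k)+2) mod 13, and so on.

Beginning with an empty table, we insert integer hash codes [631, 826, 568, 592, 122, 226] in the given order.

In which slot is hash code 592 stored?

10

Insert 631: h=7, slot 7 empty -> index 7.
Insert 826: h=7, slot 7 occupied -> index 8.
Insert 568: h=9, slot 9 empty -> index 9.
Insert 592: h=7, slots 7,8,9 occupied -> index 10.
Insert 122: h=5, slot 5 empty -> index 5.
Insert 226: h=5, slot 5 occupied -> index 6.
Table: [∅, ∅, ∅, ∅, ∅, 122, 226, 631, 826, 568, 592, ∅, ∅]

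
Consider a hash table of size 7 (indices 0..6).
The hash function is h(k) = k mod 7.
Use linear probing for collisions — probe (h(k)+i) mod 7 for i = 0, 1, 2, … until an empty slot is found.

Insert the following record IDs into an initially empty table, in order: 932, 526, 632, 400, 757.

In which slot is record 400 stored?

4

932: h=1 => slot 1
526: h=1, probe 1,2 => slot 2
632: h=2, probe 2,3 => slot 3
400: h=1, probe 1,2,3,4 => slot 4
757: h=1, probe 1,2,3,4,5 => slot 5
Table: [∅, 932, 526, 632, 400, 757, ∅]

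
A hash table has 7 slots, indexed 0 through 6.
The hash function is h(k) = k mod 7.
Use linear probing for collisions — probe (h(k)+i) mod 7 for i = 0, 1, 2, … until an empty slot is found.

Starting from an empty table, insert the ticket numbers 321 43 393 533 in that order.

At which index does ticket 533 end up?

Insert 321: h=6, slot 6 empty → index 6.
Insert 43: h=1, slot 1 empty → index 1.
Insert 393: h=1, slot 1 occupied → index 2.
Insert 533: h=1, slots 1,2 occupied → index 3.
Table: [—, 43, 393, 533, —, —, 321]

3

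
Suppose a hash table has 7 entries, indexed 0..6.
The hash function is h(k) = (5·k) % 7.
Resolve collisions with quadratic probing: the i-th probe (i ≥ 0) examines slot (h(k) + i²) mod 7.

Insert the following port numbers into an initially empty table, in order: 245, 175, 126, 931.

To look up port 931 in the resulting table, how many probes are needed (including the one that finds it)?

Insert 245: h=0, slot 0 empty => index 0.
Insert 175: h=0, slot 0 occupied => index 1.
Insert 126: h=0, slots 0,1 occupied => index 4.
Insert 931: h=0, slots 0,1,4 occupied => index 2.
Table: [245, 175, 931, ., 126, ., .]
Lookup 931: h=0, probe 0,1,4,2 → found at 2.

4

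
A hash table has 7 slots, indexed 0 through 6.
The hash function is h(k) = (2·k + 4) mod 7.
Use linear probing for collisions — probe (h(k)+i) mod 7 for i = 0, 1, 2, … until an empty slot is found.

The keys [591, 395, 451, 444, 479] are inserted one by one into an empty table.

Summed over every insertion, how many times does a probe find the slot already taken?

591: h=3 -> slot 3
395: h=3, probe 3,4 -> slot 4
451: h=3, probe 3,4,5 -> slot 5
444: h=3, probe 3,4,5,6 -> slot 6
479: h=3, probe 3,4,5,6,0 -> slot 0
Table: [479, ., ., 591, 395, 451, 444]

10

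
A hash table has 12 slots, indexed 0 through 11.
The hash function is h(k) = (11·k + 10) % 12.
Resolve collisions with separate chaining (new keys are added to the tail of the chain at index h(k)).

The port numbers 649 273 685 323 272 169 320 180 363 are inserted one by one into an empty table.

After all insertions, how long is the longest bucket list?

3

Insert 649: h=9, bucket 9 empty → new chain.
Insert 273: h=1, bucket 1 empty → new chain.
Insert 685: h=9, bucket 9 nonempty → append to chain.
Insert 323: h=11, bucket 11 empty → new chain.
Insert 272: h=2, bucket 2 empty → new chain.
Insert 169: h=9, bucket 9 nonempty → append to chain.
Insert 320: h=2, bucket 2 nonempty → append to chain.
Insert 180: h=10, bucket 10 empty → new chain.
Insert 363: h=7, bucket 7 empty → new chain.
Final buckets:
0: —
1: 273
2: 272 -> 320
3: —
4: —
5: —
6: —
7: 363
8: —
9: 649 -> 685 -> 169
10: 180
11: 323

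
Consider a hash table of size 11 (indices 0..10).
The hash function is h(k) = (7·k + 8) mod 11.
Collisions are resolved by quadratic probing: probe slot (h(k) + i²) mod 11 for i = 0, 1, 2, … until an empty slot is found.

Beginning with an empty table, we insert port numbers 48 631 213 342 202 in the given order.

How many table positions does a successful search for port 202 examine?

4

Insert 48: h=3, slot 3 empty → index 3.
Insert 631: h=3, slot 3 occupied → index 4.
Insert 213: h=3, slots 3,4 occupied → index 7.
Insert 342: h=4, slot 4 occupied → index 5.
Insert 202: h=3, slots 3,4,7 occupied → index 1.
Table: [∅, 202, ∅, 48, 631, 342, ∅, 213, ∅, ∅, ∅]
Lookup 202: h=3, probe 3,4,7,1 → found at 1.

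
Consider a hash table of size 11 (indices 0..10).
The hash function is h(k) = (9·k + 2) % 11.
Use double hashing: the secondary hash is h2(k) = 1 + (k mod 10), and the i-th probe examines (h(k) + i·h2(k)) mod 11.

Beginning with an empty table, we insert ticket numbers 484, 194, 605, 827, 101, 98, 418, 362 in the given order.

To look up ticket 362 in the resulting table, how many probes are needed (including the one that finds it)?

484: h=2 -> slot 2
194: h=10 -> slot 10
605: h=2, h2=6, probe 2,8 -> slot 8
827: h=9 -> slot 9
101: h=9, h2=2, probe 9,0 -> slot 0
98: h=4 -> slot 4
418: h=2, h2=9, probe 2,0,9,7 -> slot 7
362: h=4, h2=3, probe 4,7,10,2,5 -> slot 5
Table: [101, ., 484, ., 98, 362, ., 418, 605, 827, 194]
Lookup 362: h=4, h2=3, probe 4,7,10,2,5 → found at 5.

5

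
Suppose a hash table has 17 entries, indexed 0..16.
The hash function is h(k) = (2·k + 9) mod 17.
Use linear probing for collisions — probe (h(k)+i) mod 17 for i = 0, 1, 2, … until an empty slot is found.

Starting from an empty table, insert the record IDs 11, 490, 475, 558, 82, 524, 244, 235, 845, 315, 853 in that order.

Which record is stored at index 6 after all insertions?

11 hashes to 14; slot 14 is free => place at 14.
490 hashes to 3; slot 3 is free => place at 3.
475 hashes to 7; slot 7 is free => place at 7.
558 hashes to 3; 3 taken => place at 4.
82 hashes to 3; 3,4 taken => place at 5.
524 hashes to 3; 3,4,5 taken => place at 6.
244 hashes to 4; 4,5,6,7 taken => place at 8.
235 hashes to 3; 3,4,5,6,7,8 taken => place at 9.
845 hashes to 16; slot 16 is free => place at 16.
315 hashes to 10; slot 10 is free => place at 10.
853 hashes to 15; slot 15 is free => place at 15.
Table: [., ., ., 490, 558, 82, 524, 475, 244, 235, 315, ., ., ., 11, 853, 845]

524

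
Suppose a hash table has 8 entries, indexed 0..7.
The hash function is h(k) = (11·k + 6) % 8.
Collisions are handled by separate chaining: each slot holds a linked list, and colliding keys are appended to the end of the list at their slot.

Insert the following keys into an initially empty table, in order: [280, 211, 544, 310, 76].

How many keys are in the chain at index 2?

Insert 280: h=6, bucket 6 empty -> new chain.
Insert 211: h=7, bucket 7 empty -> new chain.
Insert 544: h=6, bucket 6 nonempty -> append to chain.
Insert 310: h=0, bucket 0 empty -> new chain.
Insert 76: h=2, bucket 2 empty -> new chain.
Final buckets:
0: 310
1: _
2: 76
3: _
4: _
5: _
6: 280 -> 544
7: 211

1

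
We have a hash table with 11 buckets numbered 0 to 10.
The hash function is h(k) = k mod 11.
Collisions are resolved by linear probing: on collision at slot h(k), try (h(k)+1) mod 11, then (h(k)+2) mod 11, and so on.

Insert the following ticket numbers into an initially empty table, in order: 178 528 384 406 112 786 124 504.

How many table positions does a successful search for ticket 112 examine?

Insert 178: h=2, slot 2 empty => index 2.
Insert 528: h=0, slot 0 empty => index 0.
Insert 384: h=10, slot 10 empty => index 10.
Insert 406: h=10, slots 10,0 occupied => index 1.
Insert 112: h=2, slot 2 occupied => index 3.
Insert 786: h=5, slot 5 empty => index 5.
Insert 124: h=3, slot 3 occupied => index 4.
Insert 504: h=9, slot 9 empty => index 9.
Table: [528, 406, 178, 112, 124, 786, _, _, _, 504, 384]
Lookup 112: h=2, probe 2,3 → found at 3.

2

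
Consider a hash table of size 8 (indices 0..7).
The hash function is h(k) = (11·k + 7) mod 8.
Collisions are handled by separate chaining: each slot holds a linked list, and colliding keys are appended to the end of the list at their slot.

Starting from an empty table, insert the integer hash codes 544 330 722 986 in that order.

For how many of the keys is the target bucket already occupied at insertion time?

2

Insert 544: h=7, bucket 7 empty -> new chain.
Insert 330: h=5, bucket 5 empty -> new chain.
Insert 722: h=5, bucket 5 nonempty -> append to chain.
Insert 986: h=5, bucket 5 nonempty -> append to chain.
Final buckets:
0: ∅
1: ∅
2: ∅
3: ∅
4: ∅
5: 330 -> 722 -> 986
6: ∅
7: 544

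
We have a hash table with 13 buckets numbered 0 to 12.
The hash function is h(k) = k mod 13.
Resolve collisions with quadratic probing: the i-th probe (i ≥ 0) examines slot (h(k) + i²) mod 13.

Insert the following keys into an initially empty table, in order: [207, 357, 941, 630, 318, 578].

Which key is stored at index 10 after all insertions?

318

207: h=12 → slot 12
357: h=6 → slot 6
941: h=5 → slot 5
630: h=6, probe 6,7 → slot 7
318: h=6, probe 6,7,10 → slot 10
578: h=6, probe 6,7,10,2 → slot 2
Table: [_, _, 578, _, _, 941, 357, 630, _, _, 318, _, 207]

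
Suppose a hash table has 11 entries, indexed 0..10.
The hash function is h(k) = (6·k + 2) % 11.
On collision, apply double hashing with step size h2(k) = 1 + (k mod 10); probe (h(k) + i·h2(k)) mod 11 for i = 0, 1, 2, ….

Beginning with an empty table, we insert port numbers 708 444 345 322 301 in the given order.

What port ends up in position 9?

708: h=4 → slot 4
444: h=4, h2=5, probe 4,9 → slot 9
345: h=4, h2=6, probe 4,10 → slot 10
322: h=9, h2=3, probe 9,1 → slot 1
301: h=4, h2=2, probe 4,6 → slot 6
Table: [-, 322, -, -, 708, -, 301, -, -, 444, 345]

444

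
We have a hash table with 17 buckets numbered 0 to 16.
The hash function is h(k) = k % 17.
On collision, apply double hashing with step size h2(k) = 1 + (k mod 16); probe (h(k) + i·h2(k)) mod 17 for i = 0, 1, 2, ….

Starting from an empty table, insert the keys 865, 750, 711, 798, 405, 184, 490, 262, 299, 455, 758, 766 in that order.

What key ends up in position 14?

865: h=15 → slot 15
750: h=2 → slot 2
711: h=14 → slot 14
798: h=16 → slot 16
405: h=14, h2=6, probe 14,3 → slot 3
184: h=14, h2=9, probe 14,6 → slot 6
490: h=14, h2=11, probe 14,8 → slot 8
262: h=7 → slot 7
299: h=10 → slot 10
455: h=13 → slot 13
758: h=10, h2=7, probe 10,0 → slot 0
766: h=1 → slot 1
Table: [758, 766, 750, 405, ., ., 184, 262, 490, ., 299, ., ., 455, 711, 865, 798]

711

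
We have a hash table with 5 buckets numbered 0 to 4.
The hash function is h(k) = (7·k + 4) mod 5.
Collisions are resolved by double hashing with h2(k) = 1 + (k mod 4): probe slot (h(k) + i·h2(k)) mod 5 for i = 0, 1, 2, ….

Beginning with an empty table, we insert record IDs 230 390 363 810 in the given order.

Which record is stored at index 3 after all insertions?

230 hashes to 4; slot 4 is free -> place at 4.
390 hashes to 4, h2=3; 4 taken -> place at 2.
363 hashes to 0; slot 0 is free -> place at 0.
810 hashes to 4, h2=3; 4,2,0 taken -> place at 3.
Table: [363, -, 390, 810, 230]

810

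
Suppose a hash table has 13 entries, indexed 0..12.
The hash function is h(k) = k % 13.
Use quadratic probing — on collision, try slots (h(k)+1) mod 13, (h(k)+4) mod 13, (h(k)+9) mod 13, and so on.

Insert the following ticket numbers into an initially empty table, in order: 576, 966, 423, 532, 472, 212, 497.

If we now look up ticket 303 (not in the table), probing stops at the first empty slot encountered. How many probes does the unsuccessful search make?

Insert 576: h=4, slot 4 empty => index 4.
Insert 966: h=4, slot 4 occupied => index 5.
Insert 423: h=7, slot 7 empty => index 7.
Insert 532: h=12, slot 12 empty => index 12.
Insert 472: h=4, slots 4,5 occupied => index 8.
Insert 212: h=4, slots 4,5,8 occupied => index 0.
Insert 497: h=3, slot 3 empty => index 3.
Table: [212, —, —, 497, 576, 966, —, 423, 472, —, —, —, 532]
Lookup 303: h=4, probe 4,5,8,0,7,3,1 → slot 1 empty, not found.

7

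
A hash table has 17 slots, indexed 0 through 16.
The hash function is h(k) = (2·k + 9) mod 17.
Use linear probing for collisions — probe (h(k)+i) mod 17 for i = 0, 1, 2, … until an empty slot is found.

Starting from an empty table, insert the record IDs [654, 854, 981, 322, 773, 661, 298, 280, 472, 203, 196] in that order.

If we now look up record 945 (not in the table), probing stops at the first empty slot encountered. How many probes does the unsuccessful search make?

3

654 hashes to 8; slot 8 is free -> place at 8.
854 hashes to 0; slot 0 is free -> place at 0.
981 hashes to 16; slot 16 is free -> place at 16.
322 hashes to 7; slot 7 is free -> place at 7.
773 hashes to 8; 8 taken -> place at 9.
661 hashes to 5; slot 5 is free -> place at 5.
298 hashes to 10; slot 10 is free -> place at 10.
280 hashes to 8; 8,9,10 taken -> place at 11.
472 hashes to 1; slot 1 is free -> place at 1.
203 hashes to 7; 7,8,9,10,11 taken -> place at 12.
196 hashes to 10; 10,11,12 taken -> place at 13.
Table: [854, 472, -, -, -, 661, -, 322, 654, 773, 298, 280, 203, 196, -, -, 981]
Lookup 945: h=12, probe 12,13,14 → slot 14 empty, not found.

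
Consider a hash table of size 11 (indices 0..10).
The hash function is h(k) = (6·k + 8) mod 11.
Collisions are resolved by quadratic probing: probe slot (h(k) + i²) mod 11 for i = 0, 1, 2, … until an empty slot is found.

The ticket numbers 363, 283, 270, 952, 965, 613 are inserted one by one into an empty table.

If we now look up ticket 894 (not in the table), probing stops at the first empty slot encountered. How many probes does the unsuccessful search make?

5

363: h=8 => slot 8
283: h=1 => slot 1
270: h=0 => slot 0
952: h=0, probe 0,1,4 => slot 4
965: h=1, probe 1,2 => slot 2
613: h=1, probe 1,2,5 => slot 5
Table: [270, 283, 965, —, 952, 613, —, —, 363, —, —]
Lookup 894: h=4, probe 4,5,8,2,9 → slot 9 empty, not found.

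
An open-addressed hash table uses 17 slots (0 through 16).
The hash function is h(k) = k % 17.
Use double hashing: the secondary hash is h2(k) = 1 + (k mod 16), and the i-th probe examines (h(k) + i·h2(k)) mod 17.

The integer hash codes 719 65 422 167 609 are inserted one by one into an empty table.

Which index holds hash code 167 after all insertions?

13

719: h=5 => slot 5
65: h=14 => slot 14
422: h=14, h2=7, probe 14,4 => slot 4
167: h=14, h2=8, probe 14,5,13 => slot 13
609: h=14, h2=2, probe 14,16 => slot 16
Table: [_, _, _, _, 422, 719, _, _, _, _, _, _, _, 167, 65, _, 609]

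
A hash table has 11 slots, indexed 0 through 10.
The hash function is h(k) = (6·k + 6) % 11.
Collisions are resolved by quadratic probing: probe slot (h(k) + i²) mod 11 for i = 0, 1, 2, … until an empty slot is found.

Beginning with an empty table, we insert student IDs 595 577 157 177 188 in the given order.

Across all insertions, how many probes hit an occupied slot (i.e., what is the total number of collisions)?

5

Insert 595: h=1, slot 1 empty -> index 1.
Insert 577: h=3, slot 3 empty -> index 3.
Insert 157: h=2, slot 2 empty -> index 2.
Insert 177: h=1, slots 1,2 occupied -> index 5.
Insert 188: h=1, slots 1,2,5 occupied -> index 10.
Table: [., 595, 157, 577, ., 177, ., ., ., ., 188]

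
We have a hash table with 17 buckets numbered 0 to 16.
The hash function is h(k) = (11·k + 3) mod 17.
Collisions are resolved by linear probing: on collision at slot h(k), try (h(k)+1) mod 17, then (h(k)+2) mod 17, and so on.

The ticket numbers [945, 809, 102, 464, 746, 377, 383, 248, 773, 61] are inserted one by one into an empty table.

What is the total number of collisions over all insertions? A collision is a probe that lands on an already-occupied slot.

6

Insert 945: h=11, slot 11 empty → index 11.
Insert 809: h=11, slot 11 occupied → index 12.
Insert 102: h=3, slot 3 empty → index 3.
Insert 464: h=7, slot 7 empty → index 7.
Insert 746: h=15, slot 15 empty → index 15.
Insert 377: h=2, slot 2 empty → index 2.
Insert 383: h=0, slot 0 empty → index 0.
Insert 248: h=11, slots 11,12 occupied → index 13.
Insert 773: h=6, slot 6 empty → index 6.
Insert 61: h=11, slots 11,12,13 occupied → index 14.
Table: [383, -, 377, 102, -, -, 773, 464, -, -, -, 945, 809, 248, 61, 746, -]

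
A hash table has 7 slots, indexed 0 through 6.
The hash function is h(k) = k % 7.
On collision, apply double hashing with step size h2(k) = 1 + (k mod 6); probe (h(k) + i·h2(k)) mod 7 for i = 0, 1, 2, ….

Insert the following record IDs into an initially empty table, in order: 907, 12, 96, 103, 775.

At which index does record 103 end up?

0

Insert 907: h=4, slot 4 empty -> index 4.
Insert 12: h=5, slot 5 empty -> index 5.
Insert 96: h=5, h2=1, slot 5 occupied -> index 6.
Insert 103: h=5, h2=2, slot 5 occupied -> index 0.
Insert 775: h=5, h2=2, slots 5,0 occupied -> index 2.
Table: [103, ., 775, ., 907, 12, 96]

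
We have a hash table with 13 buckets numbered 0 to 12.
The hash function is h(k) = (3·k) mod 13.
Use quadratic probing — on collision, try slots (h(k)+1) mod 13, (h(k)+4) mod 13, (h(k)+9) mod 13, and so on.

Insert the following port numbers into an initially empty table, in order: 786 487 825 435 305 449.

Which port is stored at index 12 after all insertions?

449

786: h=5 => slot 5
487: h=5, probe 5,6 => slot 6
825: h=5, probe 5,6,9 => slot 9
435: h=5, probe 5,6,9,1 => slot 1
305: h=5, probe 5,6,9,1,8 => slot 8
449: h=8, probe 8,9,12 => slot 12
Table: [_, 435, _, _, _, 786, 487, _, 305, 825, _, _, 449]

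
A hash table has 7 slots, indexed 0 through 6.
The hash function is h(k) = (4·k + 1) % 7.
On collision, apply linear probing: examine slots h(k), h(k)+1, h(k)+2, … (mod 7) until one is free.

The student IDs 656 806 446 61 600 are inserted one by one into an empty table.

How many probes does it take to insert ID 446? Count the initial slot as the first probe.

2

656: h=0 -> slot 0
806: h=5 -> slot 5
446: h=0, probe 0,1 -> slot 1
61: h=0, probe 0,1,2 -> slot 2
600: h=0, probe 0,1,2,3 -> slot 3
Table: [656, 446, 61, 600, ∅, 806, ∅]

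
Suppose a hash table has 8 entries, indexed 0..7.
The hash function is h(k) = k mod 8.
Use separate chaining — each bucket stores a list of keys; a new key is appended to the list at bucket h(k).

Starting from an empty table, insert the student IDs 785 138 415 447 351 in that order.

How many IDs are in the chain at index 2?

785 → bucket 1
138 → bucket 2
415 → bucket 7
447 → bucket 7 (collision)
351 → bucket 7 (collision)
Final buckets:
0: —
1: 785
2: 138
3: —
4: —
5: —
6: —
7: 415 -> 447 -> 351

1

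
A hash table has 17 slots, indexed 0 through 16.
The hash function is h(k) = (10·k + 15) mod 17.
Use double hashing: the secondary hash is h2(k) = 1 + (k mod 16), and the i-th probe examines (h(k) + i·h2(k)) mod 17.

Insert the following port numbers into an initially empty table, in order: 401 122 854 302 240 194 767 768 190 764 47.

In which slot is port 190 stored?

7

401: h=13 -> slot 13
122: h=11 -> slot 11
854: h=4 -> slot 4
302: h=9 -> slot 9
240: h=1 -> slot 1
194: h=0 -> slot 0
767: h=1, h2=16, probe 1,0,16 -> slot 16
768: h=11, h2=1, probe 11,12 -> slot 12
190: h=11, h2=15, probe 11,9,7 -> slot 7
764: h=5 -> slot 5
47: h=9, h2=16, probe 9,8 -> slot 8
Table: [194, 240, -, -, 854, 764, -, 190, 47, 302, -, 122, 768, 401, -, -, 767]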